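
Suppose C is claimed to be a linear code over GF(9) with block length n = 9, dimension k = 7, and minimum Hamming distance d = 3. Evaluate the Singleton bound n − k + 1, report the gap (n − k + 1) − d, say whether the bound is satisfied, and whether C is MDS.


Singleton RHS = n − k + 1 = 3, slack = 0, bound satisfied, MDS.

Singleton bound: d ≤ n − k + 1.
Here n = 9, k = 7, so n − k + 1 = 3.
Given d = 3, check d ≤ 3: YES.
Slack = (n − k + 1) − d = 0.
The code is MDS (slack = 0).
Description: the claimed parameters are [9, 7, 3]_9; such a code would be MDS (meets Singleton bound).


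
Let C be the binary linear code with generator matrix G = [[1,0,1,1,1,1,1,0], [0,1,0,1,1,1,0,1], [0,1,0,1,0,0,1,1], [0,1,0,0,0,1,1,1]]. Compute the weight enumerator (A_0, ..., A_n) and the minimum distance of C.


Weight distribution: A_0 = 1, A_2 = 1, A_3 = 5, A_4 = 3, A_5 = 2, A_6 = 3, A_7 = 1. Minimum distance d = 2.

Enumerate all 2^4 = 16 messages m ∈ F_2^4.
For each, compute codeword c = mG in F_2^8, then tally its weight.
  m = 0000 → c = 00000000, weight = 0.
  m = 1000 → c = 10111110, weight = 6.
  m = 0100 → c = 01011101, weight = 5.
  m = 1100 → c = 11100011, weight = 5.
  m = 0010 → c = 01010011, weight = 4.
  m = 1010 → c = 11101101, weight = 6.
  m = 0110 → c = 00001110, weight = 3.
  m = 1110 → c = 10110000, weight = 3.
  m = 0001 → c = 01000111, weight = 4.
  m = 1001 → c = 11111001, weight = 6.
  m = 0101 → c = 00011010, weight = 3.
  m = 1101 → c = 10100100, weight = 3.
  m = 0011 → c = 00010100, weight = 2.
  m = 1011 → c = 10101010, weight = 4.
  m = 0111 → c = 01001001, weight = 3.
  m = 1111 → c = 11110111, weight = 7.
Tally weights:
  weight 0: 1 codewords.
  weight 2: 1 codewords.
  weight 3: 5 codewords.
  weight 4: 3 codewords.
  weight 5: 2 codewords.
  weight 6: 3 codewords.
  weight 7: 1 codewords.
Minimum distance d = smallest w > 0 with A_w > 0 = 2.
Sanity: Σ A_w = 16 = 2^4 = 16 ✓.


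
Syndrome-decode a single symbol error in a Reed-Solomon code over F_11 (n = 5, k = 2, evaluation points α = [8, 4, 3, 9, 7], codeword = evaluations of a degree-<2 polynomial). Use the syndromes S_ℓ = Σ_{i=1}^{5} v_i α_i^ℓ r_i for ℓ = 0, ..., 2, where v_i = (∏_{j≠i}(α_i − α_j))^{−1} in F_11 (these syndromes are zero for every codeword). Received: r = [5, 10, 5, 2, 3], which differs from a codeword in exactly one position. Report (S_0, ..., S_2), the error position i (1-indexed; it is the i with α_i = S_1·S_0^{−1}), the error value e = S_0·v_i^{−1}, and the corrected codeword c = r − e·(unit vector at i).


S = (4, 10, 3), error at position 1, error magnitude e = 8, c = [8, 10, 5, 2, 3].

Step 1: column multipliers v_i = (∏_{j≠i}(α_i − α_j))^{−1} mod 11.
  i = 1 (α = 8): (8−4)(8−3)(8−9)(8−7) = 4·5·(−1)·1 = −20 ≡ 2, so v_1 = 2^{−1} = 6 (mod 11).
  i = 2 (α = 4): (4−8)(4−3)(4−9)(4−7) = (−4)·1·(−5)·(−3) = −60 ≡ 6, so v_2 = 6^{−1} = 2 (mod 11).
  i = 3 (α = 3): (3−8)(3−4)(3−9)(3−7) = (−5)·(−1)·(−6)·(−4) = 120 ≡ 10, so v_3 = 10^{−1} = 10 (mod 11).
  i = 4 (α = 9): (9−8)(9−4)(9−3)(9−7) = 1·5·6·2 = 60 ≡ 5, so v_4 = 5^{−1} = 9 (mod 11).
  i = 5 (α = 7): (7−8)(7−4)(7−3)(7−9) = (−1)·3·4·(−2) = 24 ≡ 2, so v_5 = 2^{−1} = 6 (mod 11).
  v = [6, 2, 10, 9, 6].
Step 2: syndromes of r = [5, 10, 5, 2, 3] (all sums mod 11).
  S_0 = Σ v_i r_i = 6·5 + 2·10 + 10·5 + 9·2 + 6·3 = 136 ≡ 4.
  S_1 = Σ v_i α_i r_i = 6·8·5 + 2·4·10 + 10·3·5 + 9·9·2 + 6·7·3 = 758 ≡ 10.
  α_i^2 mod 11 = [9, 5, 9, 4, 5].
  S_2 = Σ v_i α_i^2 r_i = 6·9·5 + 2·5·10 + 10·9·5 + 9·4·2 + 6·5·3 = 982 ≡ 3.
  S = (4, 10, 3) ≠ 0, so r is not a codeword (an error is present).
Step 3: locate the error. For a single error e at position i, S_ℓ = v_i·e·α_i^ℓ, so α_err = S_1/S_0.
  S_0^{−1} = 4^{−1} = 3 (mod 11), so α_err = 10·3 = 30 ≡ 8 = α_1. Error position i = 1.
  Consistency check: S_2/S_1 = 3·10 = 30 ≡ 8 = α_err ✓ (single-error assumption holds).
Step 4: error magnitude e = S_0/v_1 = S_0·∏_{j≠1}(α_1 − α_j) = 4·2 = 8 ≡ 8 (mod 11).
Step 5: correct position 1: c_1 = r_1 − e = 5 − 8 ≡ 8 (mod 11). Hence c = [8, 10, 5, 2, 3].
  Check: interpolating c through the α_i gives m(x) = 1 + 5·x (degree < 2) with m(α_i) = c_i for every i, so c is indeed a codeword.


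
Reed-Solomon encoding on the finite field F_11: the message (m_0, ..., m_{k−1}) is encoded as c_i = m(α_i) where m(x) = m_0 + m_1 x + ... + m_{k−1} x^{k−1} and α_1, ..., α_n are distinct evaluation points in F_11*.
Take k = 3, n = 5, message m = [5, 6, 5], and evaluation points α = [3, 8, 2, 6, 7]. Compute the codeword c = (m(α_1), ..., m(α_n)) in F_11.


c = [2, 10, 4, 1, 6]

Message polynomial: m(x) = 5 + 6·x + 5·x^2 (mod 11).
For each evaluation point α_i, compute m(α_i) mod 11:
  α_1 = 3: Horner steps 5 → 10 → 2, so m(3) = 2.
  α_2 = 8: Horner steps 5 → 2 → 10, so m(8) = 10.
  α_3 = 2: Horner steps 5 → 5 → 4, so m(2) = 4.
  α_4 = 6: Horner steps 5 → 3 → 1, so m(6) = 1.
  α_5 = 7: Horner steps 5 → 8 → 6, so m(7) = 6.
Codeword c = [2, 10, 4, 1, 6] ∈ F_11^5.


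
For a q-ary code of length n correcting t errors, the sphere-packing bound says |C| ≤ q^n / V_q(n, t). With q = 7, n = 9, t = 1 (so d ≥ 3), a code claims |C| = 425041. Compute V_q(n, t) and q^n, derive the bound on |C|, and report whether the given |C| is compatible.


V_q(n, t) = 55, q^n = 40353607, Hamming bound = 733701, |C| = 425041 ≤ bound (satisfied).

Step 1: Compute V_q(n, t) = Σ_{j=0}^1 C(n, j) (q−1)^j.
  j = 0: C(9,0)·(6)^0 = 1·1 = 1.
  j = 1: C(9,1)·(6)^1 = 9·6 = 54.
  V_q(n, t) = 1 + 54 = 55.
Step 2: q^n = 7^9 = 40353607.
Step 3: Hamming bound ⌊q^n / V_q(n,t)⌋ = ⌊40353607/55⌋ = 733701.
Step 4: Compare |C| = 425041 to 733701: satisfied.
The claimed |C| lies below the Hamming bound.


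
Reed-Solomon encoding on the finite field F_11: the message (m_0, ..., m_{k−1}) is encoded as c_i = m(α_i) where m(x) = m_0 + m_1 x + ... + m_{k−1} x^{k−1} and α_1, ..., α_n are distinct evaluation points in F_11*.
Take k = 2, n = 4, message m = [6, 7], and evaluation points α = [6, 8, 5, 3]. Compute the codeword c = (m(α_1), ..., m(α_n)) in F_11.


c = [4, 7, 8, 5]

Message polynomial: m(x) = 6 + 7·x (mod 11).
For each evaluation point α_i, compute m(α_i) mod 11:
  α_1 = 6: Horner steps 7 → 4, so m(6) = 4.
  α_2 = 8: Horner steps 7 → 7, so m(8) = 7.
  α_3 = 5: Horner steps 7 → 8, so m(5) = 8.
  α_4 = 3: Horner steps 7 → 5, so m(3) = 5.
Codeword c = [4, 7, 8, 5] ∈ F_11^4.


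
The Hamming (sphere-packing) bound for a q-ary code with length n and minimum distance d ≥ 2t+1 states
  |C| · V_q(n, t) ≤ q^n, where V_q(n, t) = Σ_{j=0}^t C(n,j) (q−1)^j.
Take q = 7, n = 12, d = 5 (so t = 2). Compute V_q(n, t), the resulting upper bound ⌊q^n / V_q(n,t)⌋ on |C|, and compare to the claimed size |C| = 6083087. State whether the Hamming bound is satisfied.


V_q(n, t) = 2449, q^n = 13841287201, Hamming bound = 5651811, |C| = 6083087 > bound (violated).

Step 1: Compute V_q(n, t) = Σ_{j=0}^2 C(n, j) (q−1)^j.
  j = 0: C(12,0)·(6)^0 = 1·1 = 1.
  j = 1: C(12,1)·(6)^1 = 12·6 = 72.
  j = 2: C(12,2)·(6)^2 = 66·36 = 2376.
  V_q(n, t) = 1 + 72 + 2376 = 2449.
Step 2: q^n = 7^12 = 13841287201.
Step 3: Hamming bound ⌊q^n / V_q(n,t)⌋ = ⌊13841287201/2449⌋ = 5651811.
Step 4: Compare |C| = 6083087 to 5651811: violated.
The claimed |C| lies above the Hamming bound, so no 7-ary code of length 12 with d ≥ 5 can have 6083087 codewords.


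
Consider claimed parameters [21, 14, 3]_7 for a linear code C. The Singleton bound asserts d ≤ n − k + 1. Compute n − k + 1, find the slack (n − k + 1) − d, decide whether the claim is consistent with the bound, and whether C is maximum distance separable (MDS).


Singleton RHS = n − k + 1 = 8, slack = 5, bound satisfied, not MDS.

Singleton bound: d ≤ n − k + 1.
Here n = 21, k = 14, so n − k + 1 = 8.
Given d = 3, check d ≤ 8: YES.
Slack = (n − k + 1) − d = 5.
The code is NOT MDS (slack = 5 > 0).
Description: the claimed parameters are [21, 14, 3]_7; such a code would be non-MDS.


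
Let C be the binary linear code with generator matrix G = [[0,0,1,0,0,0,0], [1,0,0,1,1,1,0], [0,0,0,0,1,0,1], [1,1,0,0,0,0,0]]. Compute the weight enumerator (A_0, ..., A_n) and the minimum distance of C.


Weight distribution: A_0 = 1, A_1 = 1, A_2 = 2, A_3 = 2, A_4 = 5, A_5 = 5. Minimum distance d = 1.

Enumerate all 2^4 = 16 messages m ∈ F_2^4.
For each, compute codeword c = mG in F_2^7, then tally its weight.
  m = 0000 → c = 0000000, weight = 0.
  m = 1000 → c = 0010000, weight = 1.
  m = 0100 → c = 1001110, weight = 4.
  m = 1100 → c = 1011110, weight = 5.
  m = 0010 → c = 0000101, weight = 2.
  m = 1010 → c = 0010101, weight = 3.
  m = 0110 → c = 1001011, weight = 4.
  m = 1110 → c = 1011011, weight = 5.
  m = 0001 → c = 1100000, weight = 2.
  m = 1001 → c = 1110000, weight = 3.
  m = 0101 → c = 0101110, weight = 4.
  m = 1101 → c = 0111110, weight = 5.
  m = 0011 → c = 1100101, weight = 4.
  m = 1011 → c = 1110101, weight = 5.
  m = 0111 → c = 0101011, weight = 4.
  m = 1111 → c = 0111011, weight = 5.
Tally weights:
  weight 0: 1 codewords.
  weight 1: 1 codewords.
  weight 2: 2 codewords.
  weight 3: 2 codewords.
  weight 4: 5 codewords.
  weight 5: 5 codewords.
Minimum distance d = smallest w > 0 with A_w > 0 = 1.
Sanity: Σ A_w = 16 = 2^4 = 16 ✓.


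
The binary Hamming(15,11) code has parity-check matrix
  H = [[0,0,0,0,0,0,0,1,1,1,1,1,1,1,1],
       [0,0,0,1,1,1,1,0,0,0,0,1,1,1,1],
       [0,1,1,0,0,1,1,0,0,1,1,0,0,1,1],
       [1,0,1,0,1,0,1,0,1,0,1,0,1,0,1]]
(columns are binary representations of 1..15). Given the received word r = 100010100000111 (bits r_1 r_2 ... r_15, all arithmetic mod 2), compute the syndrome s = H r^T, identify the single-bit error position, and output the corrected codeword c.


s = (1, 1, 1, 1)^T, error position = 15, corrected codeword c = 100010100000110

Compute s = H r^T mod 2 one row at a time:
  s_1 = 0 + 0 + 0 + 0 + 0 + 1 + 1 + 1 = 3 ≡ 1 (mod 2).
  s_2 = 0 + 1 + 0 + 1 + 0 + 1 + 1 + 1 = 5 ≡ 1 (mod 2).
  s_3 = 0 + 0 + 0 + 1 + 0 + 0 + 1 + 1 = 3 ≡ 1 (mod 2).
  s_4 = 1 + 0 + 1 + 1 + 0 + 0 + 1 + 1 = 5 ≡ 1 (mod 2).
s = (1, 1, 1, 1)^T — this equals column 15 of H (binary 1111), so error is at position 15.
Correct: flip bit 15 of r = 100010100000111 to get c = 100010100000110.


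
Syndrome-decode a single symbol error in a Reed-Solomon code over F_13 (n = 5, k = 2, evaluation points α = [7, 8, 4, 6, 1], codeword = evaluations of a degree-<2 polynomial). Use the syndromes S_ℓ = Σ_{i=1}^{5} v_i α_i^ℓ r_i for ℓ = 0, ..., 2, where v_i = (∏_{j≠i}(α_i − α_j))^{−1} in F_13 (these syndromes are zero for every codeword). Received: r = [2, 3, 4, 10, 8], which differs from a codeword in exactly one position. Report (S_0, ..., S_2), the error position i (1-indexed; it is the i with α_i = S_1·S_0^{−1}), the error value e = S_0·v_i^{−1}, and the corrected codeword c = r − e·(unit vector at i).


S = (10, 5, 9), error at position 1, error magnitude e = 2, c = [0, 3, 4, 10, 8].

Step 1: column multipliers v_i = (∏_{j≠i}(α_i − α_j))^{−1} mod 13.
  i = 1 (α = 7): (7−8)(7−4)(7−6)(7−1) = (−1)·3·1·6 = −18 ≡ 8, so v_1 = 8^{−1} = 5 (mod 13).
  i = 2 (α = 8): (8−7)(8−4)(8−6)(8−1) = 1·4·2·7 = 56 ≡ 4, so v_2 = 4^{−1} = 10 (mod 13).
  i = 3 (α = 4): (4−7)(4−8)(4−6)(4−1) = (−3)·(−4)·(−2)·3 = −72 ≡ 6, so v_3 = 6^{−1} = 11 (mod 13).
  i = 4 (α = 6): (6−7)(6−8)(6−4)(6−1) = (−1)·(−2)·2·5 = 20 ≡ 7, so v_4 = 7^{−1} = 2 (mod 13).
  i = 5 (α = 1): (1−7)(1−8)(1−4)(1−6) = (−6)·(−7)·(−3)·(−5) = 630 ≡ 6, so v_5 = 6^{−1} = 11 (mod 13).
  v = [5, 10, 11, 2, 11].
Step 2: syndromes of r = [2, 3, 4, 10, 8] (all sums mod 13).
  S_0 = Σ v_i r_i = 5·2 + 10·3 + 11·4 + 2·10 + 11·8 = 192 ≡ 10.
  S_1 = Σ v_i α_i r_i = 5·7·2 + 10·8·3 + 11·4·4 + 2·6·10 + 11·1·8 = 694 ≡ 5.
  α_i^2 mod 13 = [10, 12, 3, 10, 1].
  S_2 = Σ v_i α_i^2 r_i = 5·10·2 + 10·12·3 + 11·3·4 + 2·10·10 + 11·1·8 = 880 ≡ 9.
  S = (10, 5, 9) ≠ 0, so r is not a codeword (an error is present).
Step 3: locate the error. For a single error e at position i, S_ℓ = v_i·e·α_i^ℓ, so α_err = S_1/S_0.
  S_0^{−1} = 10^{−1} = 4 (mod 13), so α_err = 5·4 = 20 ≡ 7 = α_1. Error position i = 1.
  Consistency check: S_2/S_1 = 9·8 = 72 ≡ 7 = α_err ✓ (single-error assumption holds).
Step 4: error magnitude e = S_0/v_1 = S_0·∏_{j≠1}(α_1 − α_j) = 10·8 = 80 ≡ 2 (mod 13).
Step 5: correct position 1: c_1 = r_1 − e = 2 − 2 ≡ 0 (mod 13). Hence c = [0, 3, 4, 10, 8].
  Check: interpolating c through the α_i gives m(x) = 5 + 3·x (degree < 2) with m(α_i) = c_i for every i, so c is indeed a codeword.


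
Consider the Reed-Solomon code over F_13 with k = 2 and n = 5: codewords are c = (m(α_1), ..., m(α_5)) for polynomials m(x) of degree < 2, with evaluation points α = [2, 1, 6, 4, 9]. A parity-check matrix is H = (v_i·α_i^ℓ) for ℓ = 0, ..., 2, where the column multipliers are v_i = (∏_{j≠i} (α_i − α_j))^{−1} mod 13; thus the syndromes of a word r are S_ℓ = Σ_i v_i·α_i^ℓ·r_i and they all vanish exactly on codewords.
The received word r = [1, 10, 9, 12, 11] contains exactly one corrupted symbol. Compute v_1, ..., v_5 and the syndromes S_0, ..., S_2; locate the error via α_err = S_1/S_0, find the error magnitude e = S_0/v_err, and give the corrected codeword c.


S = (10, 7, 1), error at position 1, error magnitude e = 12, c = [2, 10, 9, 12, 11].

Step 1: column multipliers v_i = (∏_{j≠i}(α_i − α_j))^{−1} mod 13.
  i = 1 (α = 2): (2−1)(2−6)(2−4)(2−9) = 1·(−4)·(−2)·(−7) = −56 ≡ 9, so v_1 = 9^{−1} = 3 (mod 13).
  i = 2 (α = 1): (1−2)(1−6)(1−4)(1−9) = (−1)·(−5)·(−3)·(−8) = 120 ≡ 3, so v_2 = 3^{−1} = 9 (mod 13).
  i = 3 (α = 6): (6−2)(6−1)(6−4)(6−9) = 4·5·2·(−3) = −120 ≡ 10, so v_3 = 10^{−1} = 4 (mod 13).
  i = 4 (α = 4): (4−2)(4−1)(4−6)(4−9) = 2·3·(−2)·(−5) = 60 ≡ 8, so v_4 = 8^{−1} = 5 (mod 13).
  i = 5 (α = 9): (9−2)(9−1)(9−6)(9−4) = 7·8·3·5 = 840 ≡ 8, so v_5 = 8^{−1} = 5 (mod 13).
  v = [3, 9, 4, 5, 5].
Step 2: syndromes of r = [1, 10, 9, 12, 11] (all sums mod 13).
  S_0 = Σ v_i r_i = 3·1 + 9·10 + 4·9 + 5·12 + 5·11 = 244 ≡ 10.
  S_1 = Σ v_i α_i r_i = 3·2·1 + 9·1·10 + 4·6·9 + 5·4·12 + 5·9·11 = 1047 ≡ 7.
  α_i^2 mod 13 = [4, 1, 10, 3, 3].
  S_2 = Σ v_i α_i^2 r_i = 3·4·1 + 9·1·10 + 4·10·9 + 5·3·12 + 5·3·11 = 807 ≡ 1.
  S = (10, 7, 1) ≠ 0, so r is not a codeword (an error is present).
Step 3: locate the error. For a single error e at position i, S_ℓ = v_i·e·α_i^ℓ, so α_err = S_1/S_0.
  S_0^{−1} = 10^{−1} = 4 (mod 13), so α_err = 7·4 = 28 ≡ 2 = α_1. Error position i = 1.
  Consistency check: S_2/S_1 = 1·2 = 2 ≡ 2 = α_err ✓ (single-error assumption holds).
Step 4: error magnitude e = S_0/v_1 = S_0·∏_{j≠1}(α_1 − α_j) = 10·9 = 90 ≡ 12 (mod 13).
Step 5: correct position 1: c_1 = r_1 − e = 1 − 12 ≡ 2 (mod 13). Hence c = [2, 10, 9, 12, 11].
  Check: interpolating c through the α_i gives m(x) = 5 + 5·x (degree < 2) with m(α_i) = c_i for every i, so c is indeed a codeword.


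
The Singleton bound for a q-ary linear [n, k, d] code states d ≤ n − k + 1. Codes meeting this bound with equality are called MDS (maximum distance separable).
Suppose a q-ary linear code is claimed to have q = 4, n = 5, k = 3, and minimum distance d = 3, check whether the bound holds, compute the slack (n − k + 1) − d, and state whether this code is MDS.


Singleton RHS = n − k + 1 = 3, slack = 0, bound satisfied, MDS.

Singleton bound: d ≤ n − k + 1.
Here n = 5, k = 3, so n − k + 1 = 3.
Given d = 3, check d ≤ 3: YES.
Slack = (n − k + 1) − d = 0.
The code is MDS (slack = 0).
Description: the claimed parameters are [5, 3, 3]_4; such a code would be MDS (meets Singleton bound).


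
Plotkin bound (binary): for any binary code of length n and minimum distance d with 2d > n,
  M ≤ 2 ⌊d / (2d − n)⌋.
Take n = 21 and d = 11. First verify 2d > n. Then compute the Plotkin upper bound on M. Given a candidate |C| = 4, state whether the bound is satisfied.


Plotkin bound M ≤ 22; given |C| = 4 ≤ bound (satisfied).

Check applicability: 2d = 22, n = 21.
2d − n = 1 > 0, so Plotkin applies.
Compute d/(2d−n) = 11/1 ≈ 11.0000.
⌊d/(2d−n)⌋ = 11.
Plotkin bound: M ≤ 2·11 = 22.
Given |C| = 4, check: satisfied.
This |C| is below the Plotkin bound.


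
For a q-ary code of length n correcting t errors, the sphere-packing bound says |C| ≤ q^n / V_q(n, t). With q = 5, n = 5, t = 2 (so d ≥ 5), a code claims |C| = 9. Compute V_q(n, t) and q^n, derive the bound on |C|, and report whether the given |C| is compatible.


V_q(n, t) = 181, q^n = 3125, Hamming bound = 17, |C| = 9 ≤ bound (satisfied).

Step 1: Compute V_q(n, t) = Σ_{j=0}^2 C(n, j) (q−1)^j.
  j = 0: C(5,0)·(4)^0 = 1·1 = 1.
  j = 1: C(5,1)·(4)^1 = 5·4 = 20.
  j = 2: C(5,2)·(4)^2 = 10·16 = 160.
  V_q(n, t) = 1 + 20 + 160 = 181.
Step 2: q^n = 5^5 = 3125.
Step 3: Hamming bound ⌊q^n / V_q(n,t)⌋ = ⌊3125/181⌋ = 17.
Step 4: Compare |C| = 9 to 17: satisfied.
The claimed |C| lies below the Hamming bound.


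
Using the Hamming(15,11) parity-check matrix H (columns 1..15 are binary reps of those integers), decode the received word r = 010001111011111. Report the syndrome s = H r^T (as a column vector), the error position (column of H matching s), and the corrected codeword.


s = (1, 0, 0, 1)^T, error position = 9, corrected codeword c = 010001110011111

Compute s = H r^T mod 2 one row at a time:
  s_1 = 1 + 1 + 0 + 1 + 1 + 1 + 1 + 1 = 7 ≡ 1 (mod 2).
  s_2 = 0 + 0 + 1 + 1 + 1 + 1 + 1 + 1 = 6 ≡ 0 (mod 2).
  s_3 = 1 + 0 + 1 + 1 + 0 + 1 + 1 + 1 = 6 ≡ 0 (mod 2).
  s_4 = 0 + 0 + 0 + 1 + 1 + 1 + 1 + 1 = 5 ≡ 1 (mod 2).
s = (1, 0, 0, 1)^T — this equals column 9 of H (binary 1001), so error is at position 9.
Correct: flip bit 9 of r = 010001111011111 to get c = 010001110011111.


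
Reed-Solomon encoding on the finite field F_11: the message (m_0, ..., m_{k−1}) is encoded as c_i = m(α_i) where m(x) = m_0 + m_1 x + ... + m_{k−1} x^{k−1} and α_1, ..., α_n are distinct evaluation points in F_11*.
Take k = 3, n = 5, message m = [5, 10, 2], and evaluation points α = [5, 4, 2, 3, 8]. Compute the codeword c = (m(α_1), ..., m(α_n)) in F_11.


c = [6, 0, 0, 9, 4]

Message polynomial: m(x) = 5 + 10·x + 2·x^2 (mod 11).
For each evaluation point α_i, compute m(α_i) mod 11:
  α_1 = 5: Horner steps 2 → 9 → 6, so m(5) = 6.
  α_2 = 4: Horner steps 2 → 7 → 0, so m(4) = 0.
  α_3 = 2: Horner steps 2 → 3 → 0, so m(2) = 0.
  α_4 = 3: Horner steps 2 → 5 → 9, so m(3) = 9.
  α_5 = 8: Horner steps 2 → 4 → 4, so m(8) = 4.
Codeword c = [6, 0, 0, 9, 4] ∈ F_11^5.


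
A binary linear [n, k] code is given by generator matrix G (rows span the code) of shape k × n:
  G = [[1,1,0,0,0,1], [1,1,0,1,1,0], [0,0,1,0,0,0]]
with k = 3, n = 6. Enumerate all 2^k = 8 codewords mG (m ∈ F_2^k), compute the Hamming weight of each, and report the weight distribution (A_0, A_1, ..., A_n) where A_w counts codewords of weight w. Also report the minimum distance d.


Weight distribution: A_0 = 1, A_1 = 1, A_3 = 2, A_4 = 3, A_5 = 1. Minimum distance d = 1.

Enumerate all 2^3 = 8 messages m ∈ F_2^3.
For each, compute codeword c = mG in F_2^6, then tally its weight.
  m = 000 → c = 000000, weight = 0.
  m = 100 → c = 110001, weight = 3.
  m = 010 → c = 110110, weight = 4.
  m = 110 → c = 000111, weight = 3.
  m = 001 → c = 001000, weight = 1.
  m = 101 → c = 111001, weight = 4.
  m = 011 → c = 111110, weight = 5.
  m = 111 → c = 001111, weight = 4.
Tally weights:
  weight 0: 1 codewords.
  weight 1: 1 codewords.
  weight 3: 2 codewords.
  weight 4: 3 codewords.
  weight 5: 1 codewords.
Minimum distance d = smallest w > 0 with A_w > 0 = 1.
Sanity: Σ A_w = 8 = 2^3 = 8 ✓.


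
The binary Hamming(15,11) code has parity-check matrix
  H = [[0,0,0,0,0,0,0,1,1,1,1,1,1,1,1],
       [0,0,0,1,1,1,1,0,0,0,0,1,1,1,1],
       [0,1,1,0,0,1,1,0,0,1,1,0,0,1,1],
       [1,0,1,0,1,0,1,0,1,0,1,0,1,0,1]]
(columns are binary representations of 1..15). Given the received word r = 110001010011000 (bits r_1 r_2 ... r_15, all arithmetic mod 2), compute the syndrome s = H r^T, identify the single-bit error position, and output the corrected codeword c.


s = (1, 0, 1, 0)^T, error position = 10, corrected codeword c = 110001010111000

Compute s = H r^T mod 2 one row at a time:
  s_1 = 1 + 0 + 0 + 1 + 1 + 0 + 0 + 0 = 3 ≡ 1 (mod 2).
  s_2 = 0 + 0 + 1 + 0 + 1 + 0 + 0 + 0 = 2 ≡ 0 (mod 2).
  s_3 = 1 + 0 + 1 + 0 + 0 + 1 + 0 + 0 = 3 ≡ 1 (mod 2).
  s_4 = 1 + 0 + 0 + 0 + 0 + 1 + 0 + 0 = 2 ≡ 0 (mod 2).
s = (1, 0, 1, 0)^T — this equals column 10 of H (binary 1010), so error is at position 10.
Correct: flip bit 10 of r = 110001010011000 to get c = 110001010111000.


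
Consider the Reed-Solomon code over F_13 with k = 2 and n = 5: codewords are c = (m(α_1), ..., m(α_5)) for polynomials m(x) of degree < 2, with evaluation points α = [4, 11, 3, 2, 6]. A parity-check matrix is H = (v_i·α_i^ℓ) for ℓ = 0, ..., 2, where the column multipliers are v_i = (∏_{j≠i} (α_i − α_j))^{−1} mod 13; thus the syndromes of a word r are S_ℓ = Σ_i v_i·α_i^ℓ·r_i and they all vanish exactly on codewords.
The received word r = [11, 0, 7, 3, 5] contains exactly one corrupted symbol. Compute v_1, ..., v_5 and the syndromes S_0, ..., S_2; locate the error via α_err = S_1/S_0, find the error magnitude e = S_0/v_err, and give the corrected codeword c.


S = (9, 2, 12), error at position 5, error magnitude e = 12, c = [11, 0, 7, 3, 6].

Step 1: column multipliers v_i = (∏_{j≠i}(α_i − α_j))^{−1} mod 13.
  i = 1 (α = 4): (4−11)(4−3)(4−2)(4−6) = (−7)·1·2·(−2) = 28 ≡ 2, so v_1 = 2^{−1} = 7 (mod 13).
  i = 2 (α = 11): (11−4)(11−3)(11−2)(11−6) = 7·8·9·5 = 2520 ≡ 11, so v_2 = 11^{−1} = 6 (mod 13).
  i = 3 (α = 3): (3−4)(3−11)(3−2)(3−6) = (−1)·(−8)·1·(−3) = −24 ≡ 2, so v_3 = 2^{−1} = 7 (mod 13).
  i = 4 (α = 2): (2−4)(2−11)(2−3)(2−6) = (−2)·(−9)·(−1)·(−4) = 72 ≡ 7, so v_4 = 7^{−1} = 2 (mod 13).
  i = 5 (α = 6): (6−4)(6−11)(6−3)(6−2) = 2·(−5)·3·4 = −120 ≡ 10, so v_5 = 10^{−1} = 4 (mod 13).
  v = [7, 6, 7, 2, 4].
Step 2: syndromes of r = [11, 0, 7, 3, 5] (all sums mod 13).
  S_0 = Σ v_i r_i = 7·11 + 6·0 + 7·7 + 2·3 + 4·5 = 152 ≡ 9.
  S_1 = Σ v_i α_i r_i = 7·4·11 + 6·11·0 + 7·3·7 + 2·2·3 + 4·6·5 = 587 ≡ 2.
  α_i^2 mod 13 = [3, 4, 9, 4, 10].
  S_2 = Σ v_i α_i^2 r_i = 7·3·11 + 6·4·0 + 7·9·7 + 2·4·3 + 4·10·5 = 896 ≡ 12.
  S = (9, 2, 12) ≠ 0, so r is not a codeword (an error is present).
Step 3: locate the error. For a single error e at position i, S_ℓ = v_i·e·α_i^ℓ, so α_err = S_1/S_0.
  S_0^{−1} = 9^{−1} = 3 (mod 13), so α_err = 2·3 = 6 ≡ 6 = α_5. Error position i = 5.
  Consistency check: S_2/S_1 = 12·7 = 84 ≡ 6 = α_err ✓ (single-error assumption holds).
Step 4: error magnitude e = S_0/v_5 = S_0·∏_{j≠5}(α_5 − α_j) = 9·10 = 90 ≡ 12 (mod 13).
Step 5: correct position 5: c_5 = r_5 − e = 5 − 12 ≡ 6 (mod 13). Hence c = [11, 0, 7, 3, 6].
  Check: interpolating c through the α_i gives m(x) = 8 + 4·x (degree < 2) with m(α_i) = c_i for every i, so c is indeed a codeword.


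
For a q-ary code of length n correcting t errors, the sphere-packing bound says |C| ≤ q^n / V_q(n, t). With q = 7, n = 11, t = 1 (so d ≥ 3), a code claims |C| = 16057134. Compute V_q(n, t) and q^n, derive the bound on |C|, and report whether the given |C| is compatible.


V_q(n, t) = 67, q^n = 1977326743, Hamming bound = 29512339, |C| = 16057134 ≤ bound (satisfied).

Step 1: Compute V_q(n, t) = Σ_{j=0}^1 C(n, j) (q−1)^j.
  j = 0: C(11,0)·(6)^0 = 1·1 = 1.
  j = 1: C(11,1)·(6)^1 = 11·6 = 66.
  V_q(n, t) = 1 + 66 = 67.
Step 2: q^n = 7^11 = 1977326743.
Step 3: Hamming bound ⌊q^n / V_q(n,t)⌋ = ⌊1977326743/67⌋ = 29512339.
Step 4: Compare |C| = 16057134 to 29512339: satisfied.
The claimed |C| lies below the Hamming bound.


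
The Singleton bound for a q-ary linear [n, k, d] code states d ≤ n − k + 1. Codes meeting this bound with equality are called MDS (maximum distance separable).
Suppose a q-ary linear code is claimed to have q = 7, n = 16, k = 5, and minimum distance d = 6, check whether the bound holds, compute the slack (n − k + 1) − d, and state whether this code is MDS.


Singleton RHS = n − k + 1 = 12, slack = 6, bound satisfied, not MDS.

Singleton bound: d ≤ n − k + 1.
Here n = 16, k = 5, so n − k + 1 = 12.
Given d = 6, check d ≤ 12: YES.
Slack = (n − k + 1) − d = 6.
The code is NOT MDS (slack = 6 > 0).
Description: the claimed parameters are [16, 5, 6]_7; such a code would be non-MDS.


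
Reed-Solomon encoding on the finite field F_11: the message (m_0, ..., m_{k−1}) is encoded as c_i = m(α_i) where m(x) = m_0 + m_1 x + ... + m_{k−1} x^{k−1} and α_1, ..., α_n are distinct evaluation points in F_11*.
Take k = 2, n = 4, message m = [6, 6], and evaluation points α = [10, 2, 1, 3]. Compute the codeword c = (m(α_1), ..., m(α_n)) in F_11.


c = [0, 7, 1, 2]

Message polynomial: m(x) = 6 + 6·x (mod 11).
For each evaluation point α_i, compute m(α_i) mod 11:
  α_1 = 10: Horner steps 6 → 0, so m(10) = 0.
  α_2 = 2: Horner steps 6 → 7, so m(2) = 7.
  α_3 = 1: Horner steps 6 → 1, so m(1) = 1.
  α_4 = 3: Horner steps 6 → 2, so m(3) = 2.
Codeword c = [0, 7, 1, 2] ∈ F_11^4.


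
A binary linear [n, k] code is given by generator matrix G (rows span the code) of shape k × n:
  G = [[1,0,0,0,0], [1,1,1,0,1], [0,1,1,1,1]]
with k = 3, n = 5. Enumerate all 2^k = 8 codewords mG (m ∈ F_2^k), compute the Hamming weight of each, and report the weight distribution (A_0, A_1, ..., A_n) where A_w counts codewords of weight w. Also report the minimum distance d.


Weight distribution: A_0 = 1, A_1 = 2, A_2 = 1, A_3 = 1, A_4 = 2, A_5 = 1. Minimum distance d = 1.

Enumerate all 2^3 = 8 messages m ∈ F_2^3.
For each, compute codeword c = mG in F_2^5, then tally its weight.
  m = 000 → c = 00000, weight = 0.
  m = 100 → c = 10000, weight = 1.
  m = 010 → c = 11101, weight = 4.
  m = 110 → c = 01101, weight = 3.
  m = 001 → c = 01111, weight = 4.
  m = 101 → c = 11111, weight = 5.
  m = 011 → c = 10010, weight = 2.
  m = 111 → c = 00010, weight = 1.
Tally weights:
  weight 0: 1 codewords.
  weight 1: 2 codewords.
  weight 2: 1 codewords.
  weight 3: 1 codewords.
  weight 4: 2 codewords.
  weight 5: 1 codewords.
Minimum distance d = smallest w > 0 with A_w > 0 = 1.
Sanity: Σ A_w = 8 = 2^3 = 8 ✓.


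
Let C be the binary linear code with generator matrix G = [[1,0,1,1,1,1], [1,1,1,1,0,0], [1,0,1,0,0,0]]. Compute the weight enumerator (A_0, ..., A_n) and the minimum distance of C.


Weight distribution: A_0 = 1, A_2 = 2, A_3 = 2, A_4 = 1, A_5 = 2. Minimum distance d = 2.

Enumerate all 2^3 = 8 messages m ∈ F_2^3.
For each, compute codeword c = mG in F_2^6, then tally its weight.
  m = 000 → c = 000000, weight = 0.
  m = 100 → c = 101111, weight = 5.
  m = 010 → c = 111100, weight = 4.
  m = 110 → c = 010011, weight = 3.
  m = 001 → c = 101000, weight = 2.
  m = 101 → c = 000111, weight = 3.
  m = 011 → c = 010100, weight = 2.
  m = 111 → c = 111011, weight = 5.
Tally weights:
  weight 0: 1 codewords.
  weight 2: 2 codewords.
  weight 3: 2 codewords.
  weight 4: 1 codewords.
  weight 5: 2 codewords.
Minimum distance d = smallest w > 0 with A_w > 0 = 2.
Sanity: Σ A_w = 8 = 2^3 = 8 ✓.


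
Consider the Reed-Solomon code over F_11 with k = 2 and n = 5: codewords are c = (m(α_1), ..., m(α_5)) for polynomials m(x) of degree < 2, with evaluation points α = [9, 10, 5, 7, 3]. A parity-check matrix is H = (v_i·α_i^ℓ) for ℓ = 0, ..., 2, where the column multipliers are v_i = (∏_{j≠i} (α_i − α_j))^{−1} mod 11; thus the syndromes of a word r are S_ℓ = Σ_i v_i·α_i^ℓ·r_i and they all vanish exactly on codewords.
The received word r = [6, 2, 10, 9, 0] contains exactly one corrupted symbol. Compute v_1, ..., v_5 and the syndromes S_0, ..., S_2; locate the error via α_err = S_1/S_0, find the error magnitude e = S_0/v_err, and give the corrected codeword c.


S = (6, 10, 2), error at position 1, error magnitude e = 9, c = [8, 2, 10, 9, 0].

Step 1: column multipliers v_i = (∏_{j≠i}(α_i − α_j))^{−1} mod 11.
  i = 1 (α = 9): (9−10)(9−5)(9−7)(9−3) = (−1)·4·2·6 = −48 ≡ 7, so v_1 = 7^{−1} = 8 (mod 11).
  i = 2 (α = 10): (10−9)(10−5)(10−7)(10−3) = 1·5·3·7 = 105 ≡ 6, so v_2 = 6^{−1} = 2 (mod 11).
  i = 3 (α = 5): (5−9)(5−10)(5−7)(5−3) = (−4)·(−5)·(−2)·2 = −80 ≡ 8, so v_3 = 8^{−1} = 7 (mod 11).
  i = 4 (α = 7): (7−9)(7−10)(7−5)(7−3) = (−2)·(−3)·2·4 = 48 ≡ 4, so v_4 = 4^{−1} = 3 (mod 11).
  i = 5 (α = 3): (3−9)(3−10)(3−5)(3−7) = (−6)·(−7)·(−2)·(−4) = 336 ≡ 6, so v_5 = 6^{−1} = 2 (mod 11).
  v = [8, 2, 7, 3, 2].
Step 2: syndromes of r = [6, 2, 10, 9, 0] (all sums mod 11).
  S_0 = Σ v_i r_i = 8·6 + 2·2 + 7·10 + 3·9 + 2·0 = 149 ≡ 6.
  S_1 = Σ v_i α_i r_i = 8·9·6 + 2·10·2 + 7·5·10 + 3·7·9 + 2·3·0 = 1011 ≡ 10.
  α_i^2 mod 11 = [4, 1, 3, 5, 9].
  S_2 = Σ v_i α_i^2 r_i = 8·4·6 + 2·1·2 + 7·3·10 + 3·5·9 + 2·9·0 = 541 ≡ 2.
  S = (6, 10, 2) ≠ 0, so r is not a codeword (an error is present).
Step 3: locate the error. For a single error e at position i, S_ℓ = v_i·e·α_i^ℓ, so α_err = S_1/S_0.
  S_0^{−1} = 6^{−1} = 2 (mod 11), so α_err = 10·2 = 20 ≡ 9 = α_1. Error position i = 1.
  Consistency check: S_2/S_1 = 2·10 = 20 ≡ 9 = α_err ✓ (single-error assumption holds).
Step 4: error magnitude e = S_0/v_1 = S_0·∏_{j≠1}(α_1 − α_j) = 6·7 = 42 ≡ 9 (mod 11).
Step 5: correct position 1: c_1 = r_1 − e = 6 − 9 ≡ 8 (mod 11). Hence c = [8, 2, 10, 9, 0].
  Check: interpolating c through the α_i gives m(x) = 7 + 5·x (degree < 2) with m(α_i) = c_i for every i, so c is indeed a codeword.


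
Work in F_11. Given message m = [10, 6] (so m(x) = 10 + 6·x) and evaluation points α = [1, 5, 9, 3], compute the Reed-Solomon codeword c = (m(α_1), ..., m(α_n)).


c = [5, 7, 9, 6]

Message polynomial: m(x) = 10 + 6·x (mod 11).
For each evaluation point α_i, compute m(α_i) mod 11:
  α_1 = 1: Horner steps 6 → 5, so m(1) = 5.
  α_2 = 5: Horner steps 6 → 7, so m(5) = 7.
  α_3 = 9: Horner steps 6 → 9, so m(9) = 9.
  α_4 = 3: Horner steps 6 → 6, so m(3) = 6.
Codeword c = [5, 7, 9, 6] ∈ F_11^4.


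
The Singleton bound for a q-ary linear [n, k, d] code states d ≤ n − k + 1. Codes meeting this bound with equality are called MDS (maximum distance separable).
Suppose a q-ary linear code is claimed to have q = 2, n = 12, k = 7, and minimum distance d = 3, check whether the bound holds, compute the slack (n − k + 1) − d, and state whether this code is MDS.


Singleton RHS = n − k + 1 = 6, slack = 3, bound satisfied, not MDS.

Singleton bound: d ≤ n − k + 1.
Here n = 12, k = 7, so n − k + 1 = 6.
Given d = 3, check d ≤ 6: YES.
Slack = (n − k + 1) − d = 3.
The code is NOT MDS (slack = 3 > 0).
Description: the claimed parameters are [12, 7, 3]_2; such a code would be non-MDS.


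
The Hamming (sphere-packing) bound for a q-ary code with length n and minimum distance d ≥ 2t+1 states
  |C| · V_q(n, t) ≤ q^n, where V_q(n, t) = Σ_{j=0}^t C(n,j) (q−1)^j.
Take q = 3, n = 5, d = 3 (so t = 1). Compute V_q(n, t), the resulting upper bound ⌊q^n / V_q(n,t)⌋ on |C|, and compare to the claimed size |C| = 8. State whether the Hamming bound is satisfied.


V_q(n, t) = 11, q^n = 243, Hamming bound = 22, |C| = 8 ≤ bound (satisfied).

Step 1: Compute V_q(n, t) = Σ_{j=0}^1 C(n, j) (q−1)^j.
  j = 0: C(5,0)·(2)^0 = 1·1 = 1.
  j = 1: C(5,1)·(2)^1 = 5·2 = 10.
  V_q(n, t) = 1 + 10 = 11.
Step 2: q^n = 3^5 = 243.
Step 3: Hamming bound ⌊q^n / V_q(n,t)⌋ = ⌊243/11⌋ = 22.
Step 4: Compare |C| = 8 to 22: satisfied.
The claimed |C| lies below the Hamming bound.


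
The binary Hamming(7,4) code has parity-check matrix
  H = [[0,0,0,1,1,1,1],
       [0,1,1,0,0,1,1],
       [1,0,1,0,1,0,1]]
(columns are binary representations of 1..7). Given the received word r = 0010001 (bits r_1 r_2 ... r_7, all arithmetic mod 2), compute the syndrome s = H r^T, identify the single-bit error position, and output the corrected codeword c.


s = (1, 0, 0)^T, error position = 4, corrected codeword c = 0011001

Compute s = H r^T mod 2 one row at a time:
  s_1 = 0 + 0 + 0 + 1 = 1 ≡ 1 (mod 2).
  s_2 = 0 + 1 + 0 + 1 = 2 ≡ 0 (mod 2).
  s_3 = 0 + 1 + 0 + 1 = 2 ≡ 0 (mod 2).
s = (1, 0, 0)^T — this equals column 4 of H (binary 100), so error is at position 4.
Correct: flip bit 4 of r = 0010001 to get c = 0011001.


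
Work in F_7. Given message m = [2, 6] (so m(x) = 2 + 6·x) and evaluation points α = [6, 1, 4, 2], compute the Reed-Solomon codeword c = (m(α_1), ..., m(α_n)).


c = [3, 1, 5, 0]

Message polynomial: m(x) = 2 + 6·x (mod 7).
For each evaluation point α_i, compute m(α_i) mod 7:
  α_1 = 6: Horner steps 6 → 3, so m(6) = 3.
  α_2 = 1: Horner steps 6 → 1, so m(1) = 1.
  α_3 = 4: Horner steps 6 → 5, so m(4) = 5.
  α_4 = 2: Horner steps 6 → 0, so m(2) = 0.
Codeword c = [3, 1, 5, 0] ∈ F_7^4.


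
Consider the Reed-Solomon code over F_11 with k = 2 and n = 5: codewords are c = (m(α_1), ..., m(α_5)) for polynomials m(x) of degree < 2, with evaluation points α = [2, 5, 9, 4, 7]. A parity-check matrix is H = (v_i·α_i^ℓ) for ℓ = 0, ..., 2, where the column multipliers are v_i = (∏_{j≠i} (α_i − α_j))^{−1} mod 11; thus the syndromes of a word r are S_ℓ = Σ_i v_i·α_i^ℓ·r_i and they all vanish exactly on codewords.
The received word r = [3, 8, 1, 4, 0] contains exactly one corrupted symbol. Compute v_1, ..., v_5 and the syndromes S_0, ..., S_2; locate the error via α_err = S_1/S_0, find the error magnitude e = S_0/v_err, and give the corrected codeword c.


S = (10, 6, 8), error at position 2, error magnitude e = 9, c = [3, 10, 1, 4, 0].

Step 1: column multipliers v_i = (∏_{j≠i}(α_i − α_j))^{−1} mod 11.
  i = 1 (α = 2): (2−5)(2−9)(2−4)(2−7) = (−3)·(−7)·(−2)·(−5) = 210 ≡ 1, so v_1 = 1^{−1} = 1 (mod 11).
  i = 2 (α = 5): (5−2)(5−9)(5−4)(5−7) = 3·(−4)·1·(−2) = 24 ≡ 2, so v_2 = 2^{−1} = 6 (mod 11).
  i = 3 (α = 9): (9−2)(9−5)(9−4)(9−7) = 7·4·5·2 = 280 ≡ 5, so v_3 = 5^{−1} = 9 (mod 11).
  i = 4 (α = 4): (4−2)(4−5)(4−9)(4−7) = 2·(−1)·(−5)·(−3) = −30 ≡ 3, so v_4 = 3^{−1} = 4 (mod 11).
  i = 5 (α = 7): (7−2)(7−5)(7−9)(7−4) = 5·2·(−2)·3 = −60 ≡ 6, so v_5 = 6^{−1} = 2 (mod 11).
  v = [1, 6, 9, 4, 2].
Step 2: syndromes of r = [3, 8, 1, 4, 0] (all sums mod 11).
  S_0 = Σ v_i r_i = 1·3 + 6·8 + 9·1 + 4·4 + 2·0 = 76 ≡ 10.
  S_1 = Σ v_i α_i r_i = 1·2·3 + 6·5·8 + 9·9·1 + 4·4·4 + 2·7·0 = 391 ≡ 6.
  α_i^2 mod 11 = [4, 3, 4, 5, 5].
  S_2 = Σ v_i α_i^2 r_i = 1·4·3 + 6·3·8 + 9·4·1 + 4·5·4 + 2·5·0 = 272 ≡ 8.
  S = (10, 6, 8) ≠ 0, so r is not a codeword (an error is present).
Step 3: locate the error. For a single error e at position i, S_ℓ = v_i·e·α_i^ℓ, so α_err = S_1/S_0.
  S_0^{−1} = 10^{−1} = 10 (mod 11), so α_err = 6·10 = 60 ≡ 5 = α_2. Error position i = 2.
  Consistency check: S_2/S_1 = 8·2 = 16 ≡ 5 = α_err ✓ (single-error assumption holds).
Step 4: error magnitude e = S_0/v_2 = S_0·∏_{j≠2}(α_2 − α_j) = 10·2 = 20 ≡ 9 (mod 11).
Step 5: correct position 2: c_2 = r_2 − e = 8 − 9 ≡ 10 (mod 11). Hence c = [3, 10, 1, 4, 0].
  Check: interpolating c through the α_i gives m(x) = 2 + 6·x (degree < 2) with m(α_i) = c_i for every i, so c is indeed a codeword.


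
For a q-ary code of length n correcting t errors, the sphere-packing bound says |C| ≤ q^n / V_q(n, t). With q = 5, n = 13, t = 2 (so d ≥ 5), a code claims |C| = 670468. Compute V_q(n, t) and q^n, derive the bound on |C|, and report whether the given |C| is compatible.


V_q(n, t) = 1301, q^n = 1220703125, Hamming bound = 938280, |C| = 670468 ≤ bound (satisfied).

Step 1: Compute V_q(n, t) = Σ_{j=0}^2 C(n, j) (q−1)^j.
  j = 0: C(13,0)·(4)^0 = 1·1 = 1.
  j = 1: C(13,1)·(4)^1 = 13·4 = 52.
  j = 2: C(13,2)·(4)^2 = 78·16 = 1248.
  V_q(n, t) = 1 + 52 + 1248 = 1301.
Step 2: q^n = 5^13 = 1220703125.
Step 3: Hamming bound ⌊q^n / V_q(n,t)⌋ = ⌊1220703125/1301⌋ = 938280.
Step 4: Compare |C| = 670468 to 938280: satisfied.
The claimed |C| lies below the Hamming bound.


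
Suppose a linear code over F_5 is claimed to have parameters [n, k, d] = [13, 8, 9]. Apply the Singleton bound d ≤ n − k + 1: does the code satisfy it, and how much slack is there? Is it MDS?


Singleton RHS = n − k + 1 = 6, slack = -3, bound violated (no such code; not MDS).

Singleton bound: d ≤ n − k + 1.
Here n = 13, k = 8, so n − k + 1 = 6.
Given d = 9, check d ≤ 6: NO.
Slack = (n − k + 1) − d = -3.
The slack is negative: d = 9 exceeds n − k + 1 = 6 by 3, so the Singleton bound is violated and no linear [13, 8, 9]_5 code can exist. In particular it is not MDS (MDS requires d = n − k + 1 exactly).
Description: the claimed parameters are [13, 8, 9]_5; such a code would be impossible (violates the Singleton bound).


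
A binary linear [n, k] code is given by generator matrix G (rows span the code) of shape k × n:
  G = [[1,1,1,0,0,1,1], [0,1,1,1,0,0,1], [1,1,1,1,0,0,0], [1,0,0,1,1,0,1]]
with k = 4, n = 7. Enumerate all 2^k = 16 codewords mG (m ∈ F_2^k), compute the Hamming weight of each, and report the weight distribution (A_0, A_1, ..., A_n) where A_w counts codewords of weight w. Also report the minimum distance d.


Weight distribution: A_0 = 1, A_2 = 2, A_3 = 5, A_4 = 5, A_5 = 2, A_7 = 1. Minimum distance d = 2.

Enumerate all 2^4 = 16 messages m ∈ F_2^4.
For each, compute codeword c = mG in F_2^7, then tally its weight.
  m = 0000 → c = 0000000, weight = 0.
  m = 1000 → c = 1110011, weight = 5.
  m = 0100 → c = 0111001, weight = 4.
  m = 1100 → c = 1001010, weight = 3.
  m = 0010 → c = 1111000, weight = 4.
  m = 1010 → c = 0001011, weight = 3.
  m = 0110 → c = 1000001, weight = 2.
  m = 1110 → c = 0110010, weight = 3.
  m = 0001 → c = 1001101, weight = 4.
  m = 1001 → c = 0111110, weight = 5.
  m = 0101 → c = 1110100, weight = 4.
  m = 1101 → c = 0000111, weight = 3.
  m = 0011 → c = 0110101, weight = 4.
  m = 1011 → c = 1000110, weight = 3.
  m = 0111 → c = 0001100, weight = 2.
  m = 1111 → c = 1111111, weight = 7.
Tally weights:
  weight 0: 1 codewords.
  weight 2: 2 codewords.
  weight 3: 5 codewords.
  weight 4: 5 codewords.
  weight 5: 2 codewords.
  weight 7: 1 codewords.
Minimum distance d = smallest w > 0 with A_w > 0 = 2.
Sanity: Σ A_w = 16 = 2^4 = 16 ✓.


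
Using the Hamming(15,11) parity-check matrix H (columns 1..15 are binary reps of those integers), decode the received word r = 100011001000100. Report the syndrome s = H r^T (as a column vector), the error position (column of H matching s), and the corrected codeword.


s = (0, 1, 1, 0)^T, error position = 6, corrected codeword c = 100010001000100

Compute s = H r^T mod 2 one row at a time:
  s_1 = 0 + 1 + 0 + 0 + 0 + 1 + 0 + 0 = 2 ≡ 0 (mod 2).
  s_2 = 0 + 1 + 1 + 0 + 0 + 1 + 0 + 0 = 3 ≡ 1 (mod 2).
  s_3 = 0 + 0 + 1 + 0 + 0 + 0 + 0 + 0 = 1 ≡ 1 (mod 2).
  s_4 = 1 + 0 + 1 + 0 + 1 + 0 + 1 + 0 = 4 ≡ 0 (mod 2).
s = (0, 1, 1, 0)^T — this equals column 6 of H (binary 0110), so error is at position 6.
Correct: flip bit 6 of r = 100011001000100 to get c = 100010001000100.


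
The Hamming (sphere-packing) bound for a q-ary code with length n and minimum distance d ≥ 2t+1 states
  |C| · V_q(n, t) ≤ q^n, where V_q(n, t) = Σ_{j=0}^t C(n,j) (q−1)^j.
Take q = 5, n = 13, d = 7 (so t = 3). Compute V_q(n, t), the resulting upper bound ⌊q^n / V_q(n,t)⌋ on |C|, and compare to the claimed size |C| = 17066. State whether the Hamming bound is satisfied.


V_q(n, t) = 19605, q^n = 1220703125, Hamming bound = 62264, |C| = 17066 ≤ bound (satisfied).

Step 1: Compute V_q(n, t) = Σ_{j=0}^3 C(n, j) (q−1)^j.
  j = 0: C(13,0)·(4)^0 = 1·1 = 1.
  j = 1: C(13,1)·(4)^1 = 13·4 = 52.
  j = 2: C(13,2)·(4)^2 = 78·16 = 1248.
  j = 3: C(13,3)·(4)^3 = 286·64 = 18304.
  V_q(n, t) = 1 + 52 + 1248 + 18304 = 19605.
Step 2: q^n = 5^13 = 1220703125.
Step 3: Hamming bound ⌊q^n / V_q(n,t)⌋ = ⌊1220703125/19605⌋ = 62264.
Step 4: Compare |C| = 17066 to 62264: satisfied.
The claimed |C| lies below the Hamming bound.
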